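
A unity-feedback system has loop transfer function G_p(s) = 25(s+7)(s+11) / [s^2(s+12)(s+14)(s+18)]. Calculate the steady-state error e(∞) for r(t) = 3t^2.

Two free integrators in G_p(s): this is a type 2 system.
K_a = lim_{s→0} s^2·G_p(s) = 25·7·11 / (12·14·18) = 275/432.
r(t) = 3t^2 gives R(s) = 6/s^3.
e_ss = 6/K_a = 6/(275/432) = 2592/275.

2592/275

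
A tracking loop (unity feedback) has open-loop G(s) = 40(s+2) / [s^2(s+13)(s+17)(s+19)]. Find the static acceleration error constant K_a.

80/4199

Two free integrators in G(s): this is a type 2 system.
K_a = lim_{s→0} s^2·G(s) = 40·2 / (13·17·19) = 80/4199.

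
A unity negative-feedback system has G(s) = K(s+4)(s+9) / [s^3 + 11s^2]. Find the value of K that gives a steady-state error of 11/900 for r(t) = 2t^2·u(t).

100

Factoring s^2 from the denominator leaves a polynomial with constant term 11, so the system is type 2.
K_a = lim_{s→0} s^2·G(s) = K·4·9 / 11 = (36/11)·K.
e_ss = 4/K_a = 11/900 ⇒ K_a = 3600/11 ⇒ K = (3600/11)/(36/11) = 100.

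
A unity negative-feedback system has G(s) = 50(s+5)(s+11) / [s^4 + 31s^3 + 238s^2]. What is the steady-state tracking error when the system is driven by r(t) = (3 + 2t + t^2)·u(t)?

238/1375

Factoring s^2 from the denominator leaves a polynomial with constant term 238, so the system is type 2. By superposition:
  • 3: tracked with zero error.
  • 2t: tracked with zero error.
  • t^2: e_ss = 2/K_a with K_a=1375/119 → 238/1375.
Total e_ss = 238/1375.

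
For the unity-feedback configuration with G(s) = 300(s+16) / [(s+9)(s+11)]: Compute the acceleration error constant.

0

System type = 0 (no poles at s=0).
K_a = lim_{s→0} s^2·G(s) = 0 (the extra factor of s kills the finite limit).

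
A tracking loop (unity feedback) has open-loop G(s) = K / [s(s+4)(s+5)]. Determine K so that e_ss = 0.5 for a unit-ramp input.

One free integrator in G(s): this is a type 1 system.
K_v = lim_{s→0} s·G(s) = K / (4·5) = 0.05·K.
e_ss = 1/K_v = 0.5 ⇒ K_v = 2 ⇒ K = 2/0.05 = 40.

40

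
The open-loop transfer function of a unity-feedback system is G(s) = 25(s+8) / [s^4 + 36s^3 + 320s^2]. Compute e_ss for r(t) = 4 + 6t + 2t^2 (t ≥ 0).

6.4

Lowest-order denominator term is 320s^2, so the open loop has 2 poles at the origin → type 2 system. Treating each term separately:
  • 4: tracked with zero error.
  • 6t: tracked with zero error.
  • 2t^2: e_ss = 4/K_a with K_a=0.625 → 6.4.
Total e_ss = 6.4.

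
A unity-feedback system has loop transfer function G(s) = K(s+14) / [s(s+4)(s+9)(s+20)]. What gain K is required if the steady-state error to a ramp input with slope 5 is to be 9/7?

The open loop has one pole at the origin → type 1 system.
K_v = lim_{s→0} s·G(s) = K·14 / (4·9·20) = (7/360)·K.
e_ss = 5/K_v = 9/7 ⇒ K_v = 35/9 ⇒ K = (35/9)/(7/360) = 200.

200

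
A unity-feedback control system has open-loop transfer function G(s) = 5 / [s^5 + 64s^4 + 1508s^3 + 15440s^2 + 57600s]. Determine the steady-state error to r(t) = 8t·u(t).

The denominator has no term below 57600s — 1 pole at s=0, type 1.
K_v = lim_{s→0} s·G(s) = 5 / 57600 = 1/11520.
e_ss = 8/K_v = 8/(1/11520) = 92160.

92160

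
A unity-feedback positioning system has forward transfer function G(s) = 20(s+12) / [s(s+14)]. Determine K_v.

120/7

The open loop has one pole at the origin → type 1 system.
K_v = lim_{s→0} s·G(s) = 20·12 / (14) = 120/7.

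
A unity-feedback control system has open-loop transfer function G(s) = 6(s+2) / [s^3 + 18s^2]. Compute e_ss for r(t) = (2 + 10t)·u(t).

The denominator has no term below 18s^2 — 2 poles at s=0, type 2. By superposition:
  • 2: tracked with zero error.
  • 10t: tracked with zero error.
Total e_ss = 0.

0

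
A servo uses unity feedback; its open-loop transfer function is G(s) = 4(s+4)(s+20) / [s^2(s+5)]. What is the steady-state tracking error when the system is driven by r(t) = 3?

Two free integrators in G(s): this is a type 2 system.
A type-2 system has K_p = ∞, so it tracks a step input with zero steady-state error.

0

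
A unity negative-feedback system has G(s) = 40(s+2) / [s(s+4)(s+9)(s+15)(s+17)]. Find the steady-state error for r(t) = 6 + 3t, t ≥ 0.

The open loop has one pole at the origin → type 1 system. Taking each input component in turn:
  • 6: tracked with zero error.
  • 3t: e_ss = 3/K_v with K_v=4/459 → 344.25.
Total e_ss = 344.25.

344.25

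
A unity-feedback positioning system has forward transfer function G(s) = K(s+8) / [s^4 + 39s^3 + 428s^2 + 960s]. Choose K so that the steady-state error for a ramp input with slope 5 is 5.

Factoring s from the denominator leaves a polynomial with constant term 960, so the system is type 1.
K_v = lim_{s→0} s·G(s) = K·8 / 960 = (1/120)·K.
e_ss = 5/K_v = 5 ⇒ K_v = 1 ⇒ K = 1/(1/120) = 120.

120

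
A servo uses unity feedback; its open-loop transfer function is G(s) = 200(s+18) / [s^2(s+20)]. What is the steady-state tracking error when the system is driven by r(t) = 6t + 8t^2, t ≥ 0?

4/45

System type = 2 (two poles at s=0). Treating each term separately:
  • 6t: tracked with zero error.
  • 8t^2: e_ss = 16/K_a with K_a=180 → 4/45.
Total e_ss = 4/45.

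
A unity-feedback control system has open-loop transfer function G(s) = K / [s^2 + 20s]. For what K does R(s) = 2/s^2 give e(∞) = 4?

Lowest-order denominator term is 20s, so the open loop has 1 pole at the origin → type 1 system.
K_v = lim_{s→0} s·G(s) = K / 20 = 0.05·K.
e_ss = 2/K_v = 4 ⇒ K_v = 0.5 ⇒ K = 0.5/0.05 = 10.

10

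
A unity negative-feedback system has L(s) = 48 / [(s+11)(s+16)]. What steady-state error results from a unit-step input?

11/14

L(s) has no factors of s in the denominator, so the system is type 0.
K_p = lim_{s→0} L(s) = 48 / (11·16) = 3/11.
e_ss = 1/(1 + K_p) = 1/(14/11) = 11/14.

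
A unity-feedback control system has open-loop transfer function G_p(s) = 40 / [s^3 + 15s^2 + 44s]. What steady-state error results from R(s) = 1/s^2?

1.1

Factoring s from the denominator leaves a polynomial with constant term 44, so the system is type 1.
K_v = lim_{s→0} s·G_p(s) = 40 / 44 = 10/11.
e_ss = 1/K_v = 1/(10/11) = 1.1.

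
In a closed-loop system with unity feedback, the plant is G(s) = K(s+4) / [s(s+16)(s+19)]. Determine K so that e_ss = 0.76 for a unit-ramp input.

100

G(s) has one factor of s in the denominator, so the system is type 1.
K_v = lim_{s→0} s·G(s) = K·4 / (16·19) = (1/76)·K.
e_ss = 1/K_v = 0.76 ⇒ K_v = 25/19 ⇒ K = (25/19)/(1/76) = 100.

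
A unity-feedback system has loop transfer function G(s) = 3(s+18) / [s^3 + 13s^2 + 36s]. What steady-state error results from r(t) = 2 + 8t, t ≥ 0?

The denominator has no term below 36s — 1 pole at s=0, type 1. By superposition:
  • 2: tracked with zero error.
  • 8t: e_ss = 8/K_v with K_v=1.5 → 16/3.
Total e_ss = 16/3.

16/3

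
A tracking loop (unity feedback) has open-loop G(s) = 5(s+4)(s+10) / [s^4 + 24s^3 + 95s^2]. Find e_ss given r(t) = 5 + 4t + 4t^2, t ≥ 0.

The denominator has no term below 95s^2 — 2 poles at s=0, type 2. Treating each term separately:
  • 5: tracked with zero error.
  • 4t: tracked with zero error.
  • 4t^2: e_ss = 8/K_a with K_a=40/19 → 3.8.
Total e_ss = 3.8.

3.8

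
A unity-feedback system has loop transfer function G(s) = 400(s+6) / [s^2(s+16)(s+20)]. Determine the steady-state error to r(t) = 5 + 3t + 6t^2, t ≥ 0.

System type = 2 (two poles at s=0). Treating each term separately:
  • 5: tracked with zero error.
  • 3t: tracked with zero error.
  • 6t^2: e_ss = 12/K_a with K_a=7.5 → 1.6.
Total e_ss = 1.6.

1.6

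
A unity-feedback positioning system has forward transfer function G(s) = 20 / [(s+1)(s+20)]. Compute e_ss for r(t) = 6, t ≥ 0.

No free integrators in G(s): this is a type 0 system.
K_p = lim_{s→0} G(s) = 20 / (1·20) = 1.
e_ss = 6/(1 + K_p) = 6/2 = 3.

3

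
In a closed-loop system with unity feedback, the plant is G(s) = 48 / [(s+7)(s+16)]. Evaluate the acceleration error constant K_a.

0

G(s) has no factors of s in the denominator, so the system is type 0.
K_a = lim_{s→0} s^2·G(s) = 0 (the extra factor of s kills the finite limit).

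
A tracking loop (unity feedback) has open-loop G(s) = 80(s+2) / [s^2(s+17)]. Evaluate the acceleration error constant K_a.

System type = 2 (two poles at s=0).
K_a = lim_{s→0} s^2·G(s) = 80·2 / (17) = 160/17.

160/17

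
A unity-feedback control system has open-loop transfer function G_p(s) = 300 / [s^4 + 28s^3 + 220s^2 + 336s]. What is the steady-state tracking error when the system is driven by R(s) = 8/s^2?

Factoring s from the denominator leaves a polynomial with constant term 336, so the system is type 1.
K_v = lim_{s→0} s·G_p(s) = 300 / 336 = 25/28.
e_ss = 8/K_v = 8/(25/28) = 8.96.

8.96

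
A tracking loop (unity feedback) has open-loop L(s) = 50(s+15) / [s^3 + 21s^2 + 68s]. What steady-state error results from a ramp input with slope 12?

Lowest-order denominator term is 68s, so the open loop has 1 pole at the origin → type 1 system.
K_v = lim_{s→0} s·L(s) = 50·15 / 68 = 375/34.
e_ss = 12/K_v = 12/(375/34) = 1.088.

1.088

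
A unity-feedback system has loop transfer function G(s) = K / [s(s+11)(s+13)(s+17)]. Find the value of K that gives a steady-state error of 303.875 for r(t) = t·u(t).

System type = 1 (one pole at s=0).
K_v = lim_{s→0} s·G(s) = K / (11·13·17) = (1/2431)·K.
e_ss = 1/K_v = 303.875 ⇒ K_v = 8/2431 ⇒ K = (8/2431)/(1/2431) = 8.

8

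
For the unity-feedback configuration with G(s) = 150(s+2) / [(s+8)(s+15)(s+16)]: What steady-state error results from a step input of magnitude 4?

The open loop has no poles at the origin → type 0 system.
K_p = lim_{s→0} G(s) = 150·2 / (8·15·16) = 5/32.
e_ss = 4/(1 + K_p) = 4/(37/32) = 128/37.

128/37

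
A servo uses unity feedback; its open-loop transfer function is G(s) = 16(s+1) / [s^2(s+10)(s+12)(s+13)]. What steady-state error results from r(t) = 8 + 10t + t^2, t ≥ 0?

195

System type = 2 (two poles at s=0). By superposition:
  • 8: tracked with zero error.
  • 10t: tracked with zero error.
  • t^2: e_ss = 2/K_a with K_a=2/195 → 195.
Total e_ss = 195.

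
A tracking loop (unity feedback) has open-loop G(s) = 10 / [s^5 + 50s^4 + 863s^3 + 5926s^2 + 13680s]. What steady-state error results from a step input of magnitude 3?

0

The denominator has no term below 13680s — 1 pole at s=0, type 1.
K_p = ∞ for a type-1 system; e_ss to a step is zero.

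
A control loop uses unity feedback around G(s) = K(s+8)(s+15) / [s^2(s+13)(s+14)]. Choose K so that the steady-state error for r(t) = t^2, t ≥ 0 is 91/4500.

System type = 2 (two poles at s=0).
K_a = lim_{s→0} s^2·G(s) = K·8·15 / (13·14) = (60/91)·K.
e_ss = 2/K_a = 91/4500 ⇒ K_a = 9000/91 ⇒ K = (9000/91)/(60/91) = 150.

150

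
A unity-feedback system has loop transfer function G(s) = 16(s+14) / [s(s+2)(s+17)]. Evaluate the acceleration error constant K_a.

G(s) has one factor of s in the denominator, so the system is type 1.
K_a = lim_{s→0} s^2·G(s) = 0 (the extra factor of s kills the finite limit).

0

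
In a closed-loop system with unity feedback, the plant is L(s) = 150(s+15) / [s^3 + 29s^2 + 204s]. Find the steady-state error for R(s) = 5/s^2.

34/75

Lowest-order denominator term is 204s, so the open loop has 1 pole at the origin → type 1 system.
K_v = lim_{s→0} s·L(s) = 150·15 / 204 = 375/34.
e_ss = 5/K_v = 5/(375/34) = 34/75.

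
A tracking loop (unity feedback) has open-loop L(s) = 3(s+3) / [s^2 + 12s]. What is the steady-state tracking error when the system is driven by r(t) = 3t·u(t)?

Factoring s from the denominator leaves a polynomial with constant term 12, so the system is type 1.
K_v = lim_{s→0} s·L(s) = 3·3 / 12 = 0.75.
e_ss = 3/K_v = 3/0.75 = 4.

4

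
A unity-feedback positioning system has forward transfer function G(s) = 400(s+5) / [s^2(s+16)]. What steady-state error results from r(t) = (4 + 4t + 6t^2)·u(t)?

0.096

G(s) has two factors of s in the denominator, so the system is type 2. Taking each input component in turn:
  • 4: tracked with zero error.
  • 4t: tracked with zero error.
  • 6t^2: e_ss = 12/K_a with K_a=125 → 0.096.
Total e_ss = 0.096.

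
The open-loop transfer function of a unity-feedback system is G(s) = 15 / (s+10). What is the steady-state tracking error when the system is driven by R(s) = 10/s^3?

G(s) has no factors of s in the denominator, so the system is type 0.
K_a = lim_{s→0} s^2·G(s) = 0; the steady-state error to this parabolic input grows without bound.

infinity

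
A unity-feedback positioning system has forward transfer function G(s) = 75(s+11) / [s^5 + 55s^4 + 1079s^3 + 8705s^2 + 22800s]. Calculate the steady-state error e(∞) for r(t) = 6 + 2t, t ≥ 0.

The denominator has no term below 22800s — 1 pole at s=0, type 1. Treating each term separately:
  • 6: tracked with zero error.
  • 2t: e_ss = 2/K_v with K_v=11/304 → 608/11.
Total e_ss = 608/11.

608/11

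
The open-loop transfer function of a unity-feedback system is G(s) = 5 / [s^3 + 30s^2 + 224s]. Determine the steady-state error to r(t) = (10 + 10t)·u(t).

448

Factoring s from the denominator leaves a polynomial with constant term 224, so the system is type 1. By superposition:
  • 10: tracked with zero error.
  • 10t: e_ss = 10/K_v with K_v=5/224 → 448.
Total e_ss = 448.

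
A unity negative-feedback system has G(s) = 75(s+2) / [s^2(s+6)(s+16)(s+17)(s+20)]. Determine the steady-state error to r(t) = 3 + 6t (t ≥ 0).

G(s) has two factors of s in the denominator, so the system is type 2. Treating each term separately:
  • 3: tracked with zero error.
  • 6t: tracked with zero error.
Total e_ss = 0.

0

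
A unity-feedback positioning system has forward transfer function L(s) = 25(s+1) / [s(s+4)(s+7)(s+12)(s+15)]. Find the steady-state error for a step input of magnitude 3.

0

One free integrator in L(s): this is a type 1 system.
A type-1 system has K_p = ∞, so it tracks a step input with zero steady-state error.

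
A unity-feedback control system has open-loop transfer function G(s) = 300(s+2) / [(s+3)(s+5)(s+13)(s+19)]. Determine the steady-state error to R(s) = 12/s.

2964/287

The open loop has no poles at the origin → type 0 system.
K_p = lim_{s→0} G(s) = 300·2 / (3·5·13·19) = 40/247.
e_ss = 12/(1 + K_p) = 12/(287/247) = 2964/287.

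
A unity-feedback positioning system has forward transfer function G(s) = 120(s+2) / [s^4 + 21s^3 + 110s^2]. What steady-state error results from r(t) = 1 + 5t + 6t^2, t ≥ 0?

Factoring s^2 from the denominator leaves a polynomial with constant term 110, so the system is type 2. Taking each input component in turn:
  • 1: tracked with zero error.
  • 5t: tracked with zero error.
  • 6t^2: e_ss = 12/K_a with K_a=24/11 → 5.5.
Total e_ss = 5.5.

5.5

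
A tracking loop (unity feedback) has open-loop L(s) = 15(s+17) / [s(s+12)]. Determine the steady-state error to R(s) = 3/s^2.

12/85

One free integrator in L(s): this is a type 1 system.
K_v = lim_{s→0} s·L(s) = 15·17 / (12) = 21.25.
e_ss = 3/K_v = 3/21.25 = 12/85.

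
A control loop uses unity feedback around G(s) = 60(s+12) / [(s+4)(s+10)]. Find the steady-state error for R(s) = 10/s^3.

System type = 0 (no poles at s=0).
For a type-0 system K_a = 0, so e_ss to a parabolic input is unbounded.

infinity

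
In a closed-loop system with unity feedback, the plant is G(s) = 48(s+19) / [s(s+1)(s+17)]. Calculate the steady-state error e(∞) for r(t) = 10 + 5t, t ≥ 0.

85/912

G(s) has one factor of s in the denominator, so the system is type 1. Taking each input component in turn:
  • 10: tracked with zero error.
  • 5t: e_ss = 5/K_v with K_v=912/17 → 85/912.
Total e_ss = 85/912.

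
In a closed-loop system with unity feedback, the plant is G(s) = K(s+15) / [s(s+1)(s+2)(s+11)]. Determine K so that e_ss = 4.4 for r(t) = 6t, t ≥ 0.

One free integrator in G(s): this is a type 1 system.
K_v = lim_{s→0} s·G(s) = K·15 / (1·2·11) = (15/22)·K.
e_ss = 6/K_v = 4.4 ⇒ K_v = 15/11 ⇒ K = (15/11)/(15/22) = 2.

2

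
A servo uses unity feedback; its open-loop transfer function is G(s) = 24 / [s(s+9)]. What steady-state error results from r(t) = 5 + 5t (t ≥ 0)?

1.875

G(s) has one factor of s in the denominator, so the system is type 1. Treating each term separately:
  • 5: tracked with zero error.
  • 5t: e_ss = 5/K_v with K_v=8/3 → 1.875.
Total e_ss = 1.875.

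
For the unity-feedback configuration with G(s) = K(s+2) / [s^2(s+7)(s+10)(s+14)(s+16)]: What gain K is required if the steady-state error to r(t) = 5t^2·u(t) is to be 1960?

Two free integrators in G(s): this is a type 2 system.
K_a = lim_{s→0} s^2·G(s) = K·2 / (7·10·14·16) = (1/7840)·K.
e_ss = 10/K_a = 1960 ⇒ K_a = 1/196 ⇒ K = (1/196)/(1/7840) = 40.

40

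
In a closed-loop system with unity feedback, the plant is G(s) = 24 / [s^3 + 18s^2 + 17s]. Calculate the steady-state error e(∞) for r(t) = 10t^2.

infinity

Factoring s from the denominator leaves a polynomial with constant term 17, so the system is type 1.
For a type-1 system K_a = 0, so e_ss to a parabolic input is unbounded.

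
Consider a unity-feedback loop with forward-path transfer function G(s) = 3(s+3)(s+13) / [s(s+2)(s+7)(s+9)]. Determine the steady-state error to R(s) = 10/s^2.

140/13

One free integrator in G(s): this is a type 1 system.
K_v = lim_{s→0} s·G(s) = 3·3·13 / (2·7·9) = 13/14.
e_ss = 10/K_v = 10/(13/14) = 140/13.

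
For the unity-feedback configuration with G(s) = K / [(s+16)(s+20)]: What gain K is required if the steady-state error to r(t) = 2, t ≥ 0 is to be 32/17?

20

No free integrators in G(s): this is a type 0 system.
K_p = lim_{s→0} G(s) = K / (16·20) = (1/320)·K.
e_ss = 2/(1 + K_p) = 32/17 ⇒ 1 + (1/320)·K = 1.0625 ⇒ K = 20.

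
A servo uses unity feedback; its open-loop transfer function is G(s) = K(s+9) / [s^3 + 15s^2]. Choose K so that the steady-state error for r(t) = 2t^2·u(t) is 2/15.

Lowest-order denominator term is 15s^2, so the open loop has 2 poles at the origin → type 2 system.
K_a = lim_{s→0} s^2·G(s) = K·9 / 15 = 0.6·K.
e_ss = 4/K_a = 2/15 ⇒ K_a = 30 ⇒ K = 30/0.6 = 50.

50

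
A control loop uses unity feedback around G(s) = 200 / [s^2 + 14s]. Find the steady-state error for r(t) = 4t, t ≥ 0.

0.28

The denominator has no term below 14s — 1 pole at s=0, type 1.
K_v = lim_{s→0} s·G(s) = 200 / 14 = 100/7.
e_ss = 4/K_v = 4/(100/7) = 0.28.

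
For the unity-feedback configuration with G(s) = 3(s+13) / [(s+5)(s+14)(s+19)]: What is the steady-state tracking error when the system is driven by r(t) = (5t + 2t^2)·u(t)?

infinity

System type = 0 (no poles at s=0). By superposition:
  • 5t: a type-0 system cannot track it, e_ss → ∞.
  • 2t^2: a type-0 system cannot track it, e_ss → ∞.
The unbounded component dominates.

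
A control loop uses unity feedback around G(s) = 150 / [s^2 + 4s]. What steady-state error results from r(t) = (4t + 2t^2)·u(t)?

infinity

Factoring s from the denominator leaves a polynomial with constant term 4, so the system is type 1. By superposition:
  • 4t: e_ss = 4/K_v with K_v=37.5 → 8/75.
  • 2t^2: a type-1 system cannot track it, e_ss → ∞.
The unbounded component dominates.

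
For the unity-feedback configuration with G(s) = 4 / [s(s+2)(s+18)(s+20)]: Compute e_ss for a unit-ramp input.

One free integrator in G(s): this is a type 1 system.
K_v = lim_{s→0} s·G(s) = 4 / (2·18·20) = 1/180.
e_ss = 1/K_v = 1/(1/180) = 180.

180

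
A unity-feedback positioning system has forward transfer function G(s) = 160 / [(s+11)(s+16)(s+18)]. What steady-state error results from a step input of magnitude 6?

297/52

The open loop has no poles at the origin → type 0 system.
K_p = lim_{s→0} G(s) = 160 / (11·16·18) = 5/99.
e_ss = 6/(1 + K_p) = 6/(104/99) = 297/52.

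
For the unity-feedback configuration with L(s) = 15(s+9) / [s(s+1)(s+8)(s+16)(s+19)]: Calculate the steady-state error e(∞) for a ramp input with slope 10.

System type = 1 (one pole at s=0).
K_v = lim_{s→0} s·L(s) = 15·9 / (1·8·16·19) = 135/2432.
e_ss = 10/K_v = 10/(135/2432) = 4864/27.

4864/27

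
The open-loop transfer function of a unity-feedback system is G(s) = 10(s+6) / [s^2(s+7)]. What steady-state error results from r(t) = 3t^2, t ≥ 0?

0.7

The open loop has two poles at the origin → type 2 system.
K_a = lim_{s→0} s^2·G(s) = 10·6 / (7) = 60/7.
r(t) = 3t^2 gives R(s) = 6/s^3.
e_ss = 6/K_a = 6/(60/7) = 0.7.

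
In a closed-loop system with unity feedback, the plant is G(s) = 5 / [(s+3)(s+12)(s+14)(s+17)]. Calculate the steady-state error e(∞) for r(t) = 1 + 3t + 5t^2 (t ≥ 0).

No free integrators in G(s): this is a type 0 system. By superposition:
  • 1: e_ss = 1/(1+K_p) with K_p=5/8568 → 8568/8573.
  • 3t: a type-0 system cannot track it, e_ss → ∞.
  • 5t^2: a type-0 system cannot track it, e_ss → ∞.
The unbounded component dominates.

infinity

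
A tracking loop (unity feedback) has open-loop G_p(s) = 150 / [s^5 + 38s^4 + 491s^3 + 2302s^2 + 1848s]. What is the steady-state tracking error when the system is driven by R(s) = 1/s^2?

12.32

Lowest-order denominator term is 1848s, so the open loop has 1 pole at the origin → type 1 system.
K_v = lim_{s→0} s·G_p(s) = 150 / 1848 = 25/308.
e_ss = 1/K_v = 1/(25/308) = 12.32.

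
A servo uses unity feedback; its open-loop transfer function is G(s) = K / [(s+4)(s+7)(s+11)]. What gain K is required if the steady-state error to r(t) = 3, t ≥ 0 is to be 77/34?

The open loop has no poles at the origin → type 0 system.
K_p = lim_{s→0} G(s) = K / (4·7·11) = (1/308)·K.
e_ss = 3/(1 + K_p) = 77/34 ⇒ 1 + (1/308)·K = 102/77 ⇒ K = 100.

100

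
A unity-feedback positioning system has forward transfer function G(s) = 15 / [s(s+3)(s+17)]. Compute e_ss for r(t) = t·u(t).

3.4

G(s) has one factor of s in the denominator, so the system is type 1.
K_v = lim_{s→0} s·G(s) = 15 / (3·17) = 5/17.
e_ss = 1/K_v = 1/(5/17) = 3.4.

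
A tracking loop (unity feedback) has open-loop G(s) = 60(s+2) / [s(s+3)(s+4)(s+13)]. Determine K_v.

10/13

The open loop has one pole at the origin → type 1 system.
K_v = lim_{s→0} s·G(s) = 60·2 / (3·4·13) = 10/13.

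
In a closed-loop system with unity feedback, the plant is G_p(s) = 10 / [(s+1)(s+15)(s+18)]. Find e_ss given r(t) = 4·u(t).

The open loop has no poles at the origin → type 0 system.
K_p = lim_{s→0} G_p(s) = 10 / (1·15·18) = 1/27.
e_ss = 4/(1 + K_p) = 4/(28/27) = 27/7.

27/7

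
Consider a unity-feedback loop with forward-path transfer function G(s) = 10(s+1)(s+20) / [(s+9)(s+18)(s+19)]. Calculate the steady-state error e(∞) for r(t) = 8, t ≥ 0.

12312/1639

The open loop has no poles at the origin → type 0 system.
K_p = lim_{s→0} G(s) = 10·1·20 / (9·18·19) = 100/1539.
e_ss = 8/(1 + K_p) = 8/(1639/1539) = 12312/1639.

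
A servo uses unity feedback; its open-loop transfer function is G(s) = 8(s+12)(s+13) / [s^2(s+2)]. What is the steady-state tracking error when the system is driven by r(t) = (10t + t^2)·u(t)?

The open loop has two poles at the origin → type 2 system. By superposition:
  • 10t: tracked with zero error.
  • t^2: e_ss = 2/K_a with K_a=624 → 1/312.
Total e_ss = 1/312.

1/312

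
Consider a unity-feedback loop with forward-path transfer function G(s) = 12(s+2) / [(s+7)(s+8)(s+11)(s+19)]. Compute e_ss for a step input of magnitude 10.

7315/733

System type = 0 (no poles at s=0).
K_p = lim_{s→0} G(s) = 12·2 / (7·8·11·19) = 3/1463.
e_ss = 10/(1 + K_p) = 10/(1466/1463) = 7315/733.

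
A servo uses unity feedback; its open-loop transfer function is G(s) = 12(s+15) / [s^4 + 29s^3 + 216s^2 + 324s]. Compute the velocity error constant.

5/9

The denominator has no term below 324s — 1 pole at s=0, type 1.
K_v = lim_{s→0} s·G(s) = 12·15 / 324 = 5/9.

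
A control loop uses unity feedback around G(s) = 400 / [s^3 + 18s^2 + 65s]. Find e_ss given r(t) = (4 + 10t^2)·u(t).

Factoring s from the denominator leaves a polynomial with constant term 65, so the system is type 1. Taking each input component in turn:
  • 4: tracked with zero error.
  • 10t^2: a type-1 system cannot track it, e_ss → ∞.
The unbounded component dominates.

infinity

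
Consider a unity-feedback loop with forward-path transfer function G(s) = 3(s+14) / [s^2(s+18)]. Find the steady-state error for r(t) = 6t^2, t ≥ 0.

G(s) has two factors of s in the denominator, so the system is type 2.
K_a = lim_{s→0} s^2·G(s) = 3·14 / (18) = 7/3.
r(t) = 6t^2 gives R(s) = 12/s^3.
e_ss = 12/K_a = 12/(7/3) = 36/7.

36/7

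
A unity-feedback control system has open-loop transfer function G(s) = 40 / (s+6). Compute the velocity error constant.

0

G(s) has no factors of s in the denominator, so the system is type 0.
K_v = lim_{s→0} s·G(s) = 0 (the extra factor of s kills the finite limit).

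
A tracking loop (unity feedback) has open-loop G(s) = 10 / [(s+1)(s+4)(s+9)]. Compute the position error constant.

The open loop has no poles at the origin → type 0 system.
K_p = lim_{s→0} G(s) = 10 / (1·4·9) = 5/18.

5/18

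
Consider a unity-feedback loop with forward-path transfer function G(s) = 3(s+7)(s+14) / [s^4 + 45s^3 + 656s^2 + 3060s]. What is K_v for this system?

49/510

The denominator has no term below 3060s — 1 pole at s=0, type 1.
K_v = lim_{s→0} s·G(s) = 3·7·14 / 3060 = 49/510.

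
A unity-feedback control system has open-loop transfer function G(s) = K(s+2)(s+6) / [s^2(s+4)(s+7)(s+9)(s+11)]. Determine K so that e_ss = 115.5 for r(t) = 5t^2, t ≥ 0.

20

G(s) has two factors of s in the denominator, so the system is type 2.
K_a = lim_{s→0} s^2·G(s) = K·2·6 / (4·7·9·11) = (1/231)·K.
e_ss = 10/K_a = 115.5 ⇒ K_a = 20/231 ⇒ K = (20/231)/(1/231) = 20.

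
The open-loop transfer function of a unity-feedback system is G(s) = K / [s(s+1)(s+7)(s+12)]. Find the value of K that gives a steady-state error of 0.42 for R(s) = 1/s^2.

The open loop has one pole at the origin → type 1 system.
K_v = lim_{s→0} s·G(s) = K / (1·7·12) = (1/84)·K.
e_ss = 1/K_v = 0.42 ⇒ K_v = 50/21 ⇒ K = (50/21)/(1/84) = 200.

200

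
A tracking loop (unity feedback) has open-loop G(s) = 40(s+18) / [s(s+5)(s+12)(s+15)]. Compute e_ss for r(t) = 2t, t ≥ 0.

One free integrator in G(s): this is a type 1 system.
K_v = lim_{s→0} s·G(s) = 40·18 / (5·12·15) = 0.8.
e_ss = 2/K_v = 2/0.8 = 2.5.

2.5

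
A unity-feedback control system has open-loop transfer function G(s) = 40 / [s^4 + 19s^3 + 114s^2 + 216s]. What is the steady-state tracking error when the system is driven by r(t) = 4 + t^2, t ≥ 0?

infinity

The denominator has no term below 216s — 1 pole at s=0, type 1. Taking each input component in turn:
  • 4: tracked with zero error.
  • t^2: a type-1 system cannot track it, e_ss → ∞.
The unbounded component dominates.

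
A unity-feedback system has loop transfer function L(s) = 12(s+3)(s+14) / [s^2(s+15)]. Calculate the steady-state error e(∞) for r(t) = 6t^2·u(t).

The open loop has two poles at the origin → type 2 system.
K_a = lim_{s→0} s^2·L(s) = 12·3·14 / (15) = 33.6.
r(t) = 6t^2 gives R(s) = 12/s^3.
e_ss = 12/K_a = 12/33.6 = 5/14.

5/14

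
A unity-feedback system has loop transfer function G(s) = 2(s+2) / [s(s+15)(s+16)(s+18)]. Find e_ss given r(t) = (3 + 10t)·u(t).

10800

The open loop has one pole at the origin → type 1 system. Treating each term separately:
  • 3: tracked with zero error.
  • 10t: e_ss = 10/K_v with K_v=1/1080 → 10800.
Total e_ss = 10800.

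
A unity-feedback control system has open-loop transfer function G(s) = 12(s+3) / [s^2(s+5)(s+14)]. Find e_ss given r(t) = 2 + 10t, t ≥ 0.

0

System type = 2 (two poles at s=0). By superposition:
  • 2: tracked with zero error.
  • 10t: tracked with zero error.
Total e_ss = 0.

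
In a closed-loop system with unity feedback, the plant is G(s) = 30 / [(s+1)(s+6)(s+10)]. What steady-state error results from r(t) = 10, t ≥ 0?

20/3

The open loop has no poles at the origin → type 0 system.
K_p = lim_{s→0} G(s) = 30 / (1·6·10) = 0.5.
e_ss = 10/(1 + K_p) = 10/1.5 = 20/3.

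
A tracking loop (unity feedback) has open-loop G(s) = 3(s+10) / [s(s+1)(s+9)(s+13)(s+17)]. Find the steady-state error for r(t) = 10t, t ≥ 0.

System type = 1 (one pole at s=0).
K_v = lim_{s→0} s·G(s) = 3·10 / (1·9·13·17) = 10/663.
e_ss = 10/K_v = 10/(10/663) = 663.

663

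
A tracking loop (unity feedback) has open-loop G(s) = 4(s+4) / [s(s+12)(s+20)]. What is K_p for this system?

infinity

K_p = lim_{s→0} G(s); with 1 pole at the origin the limit diverges, so K_p = ∞.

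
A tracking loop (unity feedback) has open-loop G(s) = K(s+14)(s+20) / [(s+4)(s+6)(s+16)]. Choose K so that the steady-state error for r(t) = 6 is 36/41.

8

System type = 0 (no poles at s=0).
K_p = lim_{s→0} G(s) = K·14·20 / (4·6·16) = (35/48)·K.
e_ss = 6/(1 + K_p) = 36/41 ⇒ 1 + (35/48)·K = 41/6 ⇒ K = 8.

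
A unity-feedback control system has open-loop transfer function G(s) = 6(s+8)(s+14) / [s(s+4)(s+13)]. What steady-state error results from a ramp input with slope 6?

The open loop has one pole at the origin → type 1 system.
K_v = lim_{s→0} s·G(s) = 6·8·14 / (4·13) = 168/13.
e_ss = 6/K_v = 6/(168/13) = 13/28.

13/28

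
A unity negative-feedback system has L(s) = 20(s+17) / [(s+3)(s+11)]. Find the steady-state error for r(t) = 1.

System type = 0 (no poles at s=0).
K_p = lim_{s→0} L(s) = 20·17 / (3·11) = 340/33.
e_ss = 1/(1 + K_p) = 1/(373/33) = 33/373.

33/373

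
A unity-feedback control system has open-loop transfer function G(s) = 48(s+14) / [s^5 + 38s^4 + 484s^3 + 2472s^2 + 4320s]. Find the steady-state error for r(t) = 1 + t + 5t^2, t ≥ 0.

infinity

Lowest-order denominator term is 4320s, so the open loop has 1 pole at the origin → type 1 system. Treating each term separately:
  • 1: tracked with zero error.
  • t: e_ss = 1/K_v with K_v=7/45 → 45/7.
  • 5t^2: a type-1 system cannot track it, e_ss → ∞.
The unbounded component dominates.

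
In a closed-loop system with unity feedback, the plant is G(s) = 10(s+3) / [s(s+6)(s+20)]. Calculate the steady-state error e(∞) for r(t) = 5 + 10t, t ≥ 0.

One free integrator in G(s): this is a type 1 system. Taking each input component in turn:
  • 5: tracked with zero error.
  • 10t: e_ss = 10/K_v with K_v=0.25 → 40.
Total e_ss = 40.

40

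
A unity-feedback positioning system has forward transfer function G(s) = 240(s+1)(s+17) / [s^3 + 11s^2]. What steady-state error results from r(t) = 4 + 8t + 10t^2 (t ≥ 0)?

Factoring s^2 from the denominator leaves a polynomial with constant term 11, so the system is type 2. By superposition:
  • 4: tracked with zero error.
  • 8t: tracked with zero error.
  • 10t^2: e_ss = 20/K_a with K_a=4080/11 → 11/204.
Total e_ss = 11/204.

11/204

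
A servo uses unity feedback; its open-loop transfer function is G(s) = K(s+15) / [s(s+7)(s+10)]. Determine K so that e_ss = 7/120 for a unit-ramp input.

System type = 1 (one pole at s=0).
K_v = lim_{s→0} s·G(s) = K·15 / (7·10) = (3/14)·K.
e_ss = 1/K_v = 7/120 ⇒ K_v = 120/7 ⇒ K = (120/7)/(3/14) = 80.

80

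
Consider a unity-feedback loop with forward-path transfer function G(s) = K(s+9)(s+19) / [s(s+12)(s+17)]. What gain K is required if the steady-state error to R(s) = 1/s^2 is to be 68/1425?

System type = 1 (one pole at s=0).
K_v = lim_{s→0} s·G(s) = K·9·19 / (12·17) = (57/68)·K.
e_ss = 1/K_v = 68/1425 ⇒ K_v = 1425/68 ⇒ K = (1425/68)/(57/68) = 25.

25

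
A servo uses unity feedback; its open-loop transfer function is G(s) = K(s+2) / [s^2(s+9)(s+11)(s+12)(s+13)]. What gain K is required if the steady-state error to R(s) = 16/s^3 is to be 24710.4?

The open loop has two poles at the origin → type 2 system.
K_a = lim_{s→0} s^2·G(s) = K·2 / (9·11·12·13) = (1/7722)·K.
e_ss = 16/K_a = 24710.4 ⇒ K_a = 5/7722 ⇒ K = (5/7722)/(1/7722) = 5.

5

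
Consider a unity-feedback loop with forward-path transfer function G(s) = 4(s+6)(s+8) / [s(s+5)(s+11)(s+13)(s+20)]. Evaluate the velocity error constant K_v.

G(s) has one factor of s in the denominator, so the system is type 1.
K_v = lim_{s→0} s·G(s) = 4·6·8 / (5·11·13·20) = 48/3575.

48/3575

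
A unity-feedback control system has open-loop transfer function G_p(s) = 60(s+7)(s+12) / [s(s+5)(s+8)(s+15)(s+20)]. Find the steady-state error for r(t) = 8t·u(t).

400/21

One free integrator in G_p(s): this is a type 1 system.
K_v = lim_{s→0} s·G_p(s) = 60·7·12 / (5·8·15·20) = 0.42.
e_ss = 8/K_v = 8/0.42 = 400/21.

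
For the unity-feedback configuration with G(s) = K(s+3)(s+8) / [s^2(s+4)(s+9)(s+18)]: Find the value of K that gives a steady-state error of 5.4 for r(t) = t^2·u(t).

The open loop has two poles at the origin → type 2 system.
K_a = lim_{s→0} s^2·G(s) = K·3·8 / (4·9·18) = (1/27)·K.
e_ss = 2/K_a = 5.4 ⇒ K_a = 10/27 ⇒ K = (10/27)/(1/27) = 10.

10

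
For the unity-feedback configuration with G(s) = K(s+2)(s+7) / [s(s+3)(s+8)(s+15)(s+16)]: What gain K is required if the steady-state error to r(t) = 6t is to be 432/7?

40

G(s) has one factor of s in the denominator, so the system is type 1.
K_v = lim_{s→0} s·G(s) = K·2·7 / (3·8·15·16) = (7/2880)·K.
e_ss = 6/K_v = 432/7 ⇒ K_v = 7/72 ⇒ K = (7/72)/(7/2880) = 40.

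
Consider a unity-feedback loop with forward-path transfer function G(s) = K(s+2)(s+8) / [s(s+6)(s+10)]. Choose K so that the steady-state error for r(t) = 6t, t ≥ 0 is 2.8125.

System type = 1 (one pole at s=0).
K_v = lim_{s→0} s·G(s) = K·2·8 / (6·10) = (4/15)·K.
e_ss = 6/K_v = 2.8125 ⇒ K_v = 32/15 ⇒ K = (32/15)/(4/15) = 8.

8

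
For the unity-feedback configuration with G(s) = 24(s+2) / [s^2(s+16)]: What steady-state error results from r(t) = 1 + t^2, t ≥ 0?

The open loop has two poles at the origin → type 2 system. By superposition:
  • 1: tracked with zero error.
  • t^2: e_ss = 2/K_a with K_a=3 → 2/3.
Total e_ss = 2/3.

2/3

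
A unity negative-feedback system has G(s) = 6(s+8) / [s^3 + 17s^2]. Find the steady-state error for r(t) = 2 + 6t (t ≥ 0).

Factoring s^2 from the denominator leaves a polynomial with constant term 17, so the system is type 2. Taking each input component in turn:
  • 2: tracked with zero error.
  • 6t: tracked with zero error.
Total e_ss = 0.

0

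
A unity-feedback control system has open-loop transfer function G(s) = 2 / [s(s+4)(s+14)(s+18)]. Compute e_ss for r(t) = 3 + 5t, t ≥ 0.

One free integrator in G(s): this is a type 1 system. Treating each term separately:
  • 3: tracked with zero error.
  • 5t: e_ss = 5/K_v with K_v=1/504 → 2520.
Total e_ss = 2520.

2520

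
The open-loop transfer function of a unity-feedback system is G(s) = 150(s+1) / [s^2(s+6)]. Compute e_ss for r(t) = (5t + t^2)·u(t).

0.08

The open loop has two poles at the origin → type 2 system. By superposition:
  • 5t: tracked with zero error.
  • t^2: e_ss = 2/K_a with K_a=25 → 0.08.
Total e_ss = 0.08.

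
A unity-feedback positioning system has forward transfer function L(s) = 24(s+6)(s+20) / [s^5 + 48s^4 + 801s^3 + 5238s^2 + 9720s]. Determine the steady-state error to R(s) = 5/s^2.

16.875

Lowest-order denominator term is 9720s, so the open loop has 1 pole at the origin → type 1 system.
K_v = lim_{s→0} s·L(s) = 24·6·20 / 9720 = 8/27.
e_ss = 5/K_v = 5/(8/27) = 16.875.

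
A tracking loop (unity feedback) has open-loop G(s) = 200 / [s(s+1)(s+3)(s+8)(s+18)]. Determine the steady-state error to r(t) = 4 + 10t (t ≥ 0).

System type = 1 (one pole at s=0). Taking each input component in turn:
  • 4: tracked with zero error.
  • 10t: e_ss = 10/K_v with K_v=25/54 → 21.6.
Total e_ss = 21.6.

21.6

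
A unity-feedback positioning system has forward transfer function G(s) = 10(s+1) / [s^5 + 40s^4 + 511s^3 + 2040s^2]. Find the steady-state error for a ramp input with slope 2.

0

Lowest-order denominator term is 2040s^2, so the open loop has 2 poles at the origin → type 2 system.
A type-2 system has K_v = ∞, so it tracks a ramp input with zero steady-state error.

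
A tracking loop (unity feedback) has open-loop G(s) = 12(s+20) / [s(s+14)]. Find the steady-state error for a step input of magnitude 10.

0

G(s) has one factor of s in the denominator, so the system is type 1.
K_p = ∞ for a type-1 system; e_ss to a step is zero.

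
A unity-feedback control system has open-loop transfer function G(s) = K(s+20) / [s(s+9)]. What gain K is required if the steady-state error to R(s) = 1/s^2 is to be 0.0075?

One free integrator in G(s): this is a type 1 system.
K_v = lim_{s→0} s·G(s) = K·20 / (9) = (20/9)·K.
e_ss = 1/K_v = 0.0075 ⇒ K_v = 400/3 ⇒ K = (400/3)/(20/9) = 60.

60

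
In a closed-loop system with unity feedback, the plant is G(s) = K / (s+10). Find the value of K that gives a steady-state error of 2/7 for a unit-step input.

System type = 0 (no poles at s=0).
K_p = lim_{s→0} G(s) = K / (10) = 0.1·K.
e_ss = 1/(1 + K_p) = 2/7 ⇒ 1 + 0.1·K = 3.5 ⇒ K = 25.

25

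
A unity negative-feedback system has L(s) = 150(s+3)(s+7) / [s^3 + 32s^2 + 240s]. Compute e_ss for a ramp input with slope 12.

32/35

The denominator has no term below 240s — 1 pole at s=0, type 1.
K_v = lim_{s→0} s·L(s) = 150·3·7 / 240 = 13.125.
e_ss = 12/K_v = 12/13.125 = 32/35.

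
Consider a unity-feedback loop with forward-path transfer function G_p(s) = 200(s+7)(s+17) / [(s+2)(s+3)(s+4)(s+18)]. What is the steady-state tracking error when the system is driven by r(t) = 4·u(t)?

G_p(s) has no factors of s in the denominator, so the system is type 0.
K_p = lim_{s→0} G_p(s) = 200·7·17 / (2·3·4·18) = 2975/54.
e_ss = 4/(1 + K_p) = 4/(3029/54) = 216/3029.

216/3029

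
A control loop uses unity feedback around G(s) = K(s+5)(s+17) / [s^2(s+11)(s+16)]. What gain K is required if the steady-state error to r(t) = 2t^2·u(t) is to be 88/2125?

The open loop has two poles at the origin → type 2 system.
K_a = lim_{s→0} s^2·G(s) = K·5·17 / (11·16) = (85/176)·K.
e_ss = 4/K_a = 88/2125 ⇒ K_a = 2125/22 ⇒ K = (2125/22)/(85/176) = 200.

200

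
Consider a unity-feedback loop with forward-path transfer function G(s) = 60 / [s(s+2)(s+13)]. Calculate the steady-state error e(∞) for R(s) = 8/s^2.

52/15

The open loop has one pole at the origin → type 1 system.
K_v = lim_{s→0} s·G(s) = 60 / (2·13) = 30/13.
e_ss = 8/K_v = 8/(30/13) = 52/15.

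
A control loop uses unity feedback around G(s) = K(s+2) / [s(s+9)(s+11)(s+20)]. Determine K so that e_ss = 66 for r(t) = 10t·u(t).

G(s) has one factor of s in the denominator, so the system is type 1.
K_v = lim_{s→0} s·G(s) = K·2 / (9·11·20) = (1/990)·K.
e_ss = 10/K_v = 66 ⇒ K_v = 5/33 ⇒ K = (5/33)/(1/990) = 150.

150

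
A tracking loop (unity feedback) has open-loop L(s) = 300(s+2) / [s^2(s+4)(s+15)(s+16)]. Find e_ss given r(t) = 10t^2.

Two free integrators in L(s): this is a type 2 system.
K_a = lim_{s→0} s^2·L(s) = 300·2 / (4·15·16) = 0.625.
r(t) = 10t^2 gives R(s) = 20/s^3.
e_ss = 20/K_a = 20/0.625 = 32.

32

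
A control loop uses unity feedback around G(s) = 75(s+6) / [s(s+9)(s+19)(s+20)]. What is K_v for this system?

One free integrator in G(s): this is a type 1 system.
K_v = lim_{s→0} s·G(s) = 75·6 / (9·19·20) = 5/38.

5/38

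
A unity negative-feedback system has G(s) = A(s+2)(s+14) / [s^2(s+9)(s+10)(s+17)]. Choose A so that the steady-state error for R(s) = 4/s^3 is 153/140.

200

G(s) has two factors of s in the denominator, so the system is type 2.
K_a = lim_{s→0} s^2·G(s) = A·2·14 / (9·10·17) = (14/765)·A.
e_ss = 4/K_a = 153/140 ⇒ K_a = 560/153 ⇒ A = (560/153)/(14/765) = 200.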